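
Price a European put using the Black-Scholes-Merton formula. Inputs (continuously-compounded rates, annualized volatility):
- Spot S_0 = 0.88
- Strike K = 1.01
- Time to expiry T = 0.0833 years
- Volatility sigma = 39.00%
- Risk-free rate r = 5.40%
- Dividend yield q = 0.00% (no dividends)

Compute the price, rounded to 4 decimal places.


Answer: Price = 0.1316

Derivation:
d1 = (ln(S/K) + (r - q + 0.5*sigma^2) * T) / (sigma * sqrt(T)) = -1.12783985
d2 = d1 - sigma * sqrt(T) = -1.24040063
exp(-rT) = 0.99551190; exp(-qT) = 1.00000000
P = K * exp(-rT) * N(-d2) - S_0 * exp(-qT) * N(-d1)
N(-d1) = 0.87030622; N(-d2) = 0.89258638
P = 1.0100 * 0.99551190 * 0.89258638 - 0.8800 * 1.00000000 * 0.87030622 = 0.1316


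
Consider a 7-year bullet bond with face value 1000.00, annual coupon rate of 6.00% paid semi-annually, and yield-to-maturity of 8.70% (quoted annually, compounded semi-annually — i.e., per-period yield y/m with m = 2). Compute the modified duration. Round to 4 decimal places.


Answer: Modified duration = 5.4689

Derivation:
Coupon per period c = face * coupon_rate / m = 30.000000
Periods per year m = 2; per-period yield y/m = 0.043500
Number of cashflows N = 14
Cashflows (t years, CF_t, discount factor 1/(1+y/m)^(m*t), PV):
  t = 0.5000: CF_t = 30.000000, DF = 0.958313, PV = 28.749401
  t = 1.0000: CF_t = 30.000000, DF = 0.918365, PV = 27.550935
  t = 1.5000: CF_t = 30.000000, DF = 0.880081, PV = 26.402430
  t = 2.0000: CF_t = 30.000000, DF = 0.843393, PV = 25.301801
  t = 2.5000: CF_t = 30.000000, DF = 0.808235, PV = 24.247054
  t = 3.0000: CF_t = 30.000000, DF = 0.774543, PV = 23.236276
  t = 3.5000: CF_t = 30.000000, DF = 0.742254, PV = 22.267634
  t = 4.0000: CF_t = 30.000000, DF = 0.711312, PV = 21.339372
  t = 4.5000: CF_t = 30.000000, DF = 0.681660, PV = 20.449805
  t = 5.0000: CF_t = 30.000000, DF = 0.653244, PV = 19.597322
  t = 5.5000: CF_t = 30.000000, DF = 0.626013, PV = 18.780375
  t = 6.0000: CF_t = 30.000000, DF = 0.599916, PV = 17.997485
  t = 6.5000: CF_t = 30.000000, DF = 0.574908, PV = 17.247230
  t = 7.0000: CF_t = 1030.000000, DF = 0.550942, PV = 567.469961
Price P = sum_t PV_t = 860.637082
First compute Macaulay numerator sum_t t * PV_t:
  t * PV_t at t = 0.5000: 14.374701
  t * PV_t at t = 1.0000: 27.550935
  t * PV_t at t = 1.5000: 39.603645
  t * PV_t at t = 2.0000: 50.603603
  t * PV_t at t = 2.5000: 60.617636
  t * PV_t at t = 3.0000: 69.708829
  t * PV_t at t = 3.5000: 77.936720
  t * PV_t at t = 4.0000: 85.357487
  t * PV_t at t = 4.5000: 92.024123
  t * PV_t at t = 5.0000: 97.986608
  t * PV_t at t = 5.5000: 103.292064
  t * PV_t at t = 6.0000: 107.984908
  t * PV_t at t = 6.5000: 112.106996
  t * PV_t at t = 7.0000: 3972.289727
Macaulay duration D = 4911.437982 / 860.637082 = 5.706747
Modified duration = D / (1 + y/m) = 5.706747 / (1 + 0.043500) = 5.468852


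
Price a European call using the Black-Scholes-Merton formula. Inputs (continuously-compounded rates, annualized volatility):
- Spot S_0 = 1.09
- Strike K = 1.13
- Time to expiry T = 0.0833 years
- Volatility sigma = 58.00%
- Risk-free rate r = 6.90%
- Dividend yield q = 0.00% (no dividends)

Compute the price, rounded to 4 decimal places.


Answer: Price = 0.0583

Derivation:
d1 = (ln(S/K) + (r - q + 0.5*sigma^2) * T) / (sigma * sqrt(T)) = -0.09726023
d2 = d1 - sigma * sqrt(T) = -0.26465832
exp(-rT) = 0.99426879; exp(-qT) = 1.00000000
C = S_0 * exp(-qT) * N(d1) - K * exp(-rT) * N(d2)
N(d1) = 0.46125987; N(d2) = 0.39563635
C = 1.0900 * 1.00000000 * 0.46125987 - 1.1300 * 0.99426879 * 0.39563635 = 0.0583


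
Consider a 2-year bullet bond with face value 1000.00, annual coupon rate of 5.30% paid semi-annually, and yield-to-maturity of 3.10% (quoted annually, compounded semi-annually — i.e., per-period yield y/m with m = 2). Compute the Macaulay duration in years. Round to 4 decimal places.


Coupon per period c = face * coupon_rate / m = 26.500000
Periods per year m = 2; per-period yield y/m = 0.015500
Number of cashflows N = 4
Cashflows (t years, CF_t, discount factor 1/(1+y/m)^(m*t), PV):
  t = 0.5000: CF_t = 26.500000, DF = 0.984737, PV = 26.095519
  t = 1.0000: CF_t = 26.500000, DF = 0.969706, PV = 25.697213
  t = 1.5000: CF_t = 26.500000, DF = 0.954905, PV = 25.304985
  t = 2.0000: CF_t = 1026.500000, DF = 0.940330, PV = 965.248739
Price P = sum_t PV_t = 1042.346456
Macaulay numerator sum_t t * PV_t:
  t * PV_t at t = 0.5000: 13.047760
  t * PV_t at t = 1.0000: 25.697213
  t * PV_t at t = 1.5000: 37.957478
  t * PV_t at t = 2.0000: 1930.497477
Macaulay duration D = (sum_t t * PV_t) / P = 2007.199928 / 1042.346456 = 1.925655

Answer: Macaulay duration = 1.9257 years


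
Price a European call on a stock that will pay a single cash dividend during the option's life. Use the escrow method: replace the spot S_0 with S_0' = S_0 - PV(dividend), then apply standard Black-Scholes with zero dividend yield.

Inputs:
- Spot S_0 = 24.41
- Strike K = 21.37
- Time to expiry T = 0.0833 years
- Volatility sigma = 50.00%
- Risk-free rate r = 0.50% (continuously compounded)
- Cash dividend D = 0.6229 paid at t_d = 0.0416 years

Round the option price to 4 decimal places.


PV(D) = D * exp(-r * t_d) = 0.6229 * 0.99979202 = 0.62277045
S_0' = S_0 - PV(D) = 24.4100 - 0.62277045 = 23.78722955
d1 = (ln(S_0'/K) + (r + sigma^2/2)*T) / (sigma*sqrt(T)) = 0.81762081
d2 = d1 - sigma*sqrt(T) = 0.67331211
exp(-rT) = 0.99958359
N(d1) = 0.79321313; N(d2) = 0.74962563
C = S_0' * N(d1) - K * exp(-rT) * N(d2) = 23.78722955 * 0.79321313 - 21.3700 * 0.99958359 * 0.74962563 = 2.8555

Answer: Price = 2.8555


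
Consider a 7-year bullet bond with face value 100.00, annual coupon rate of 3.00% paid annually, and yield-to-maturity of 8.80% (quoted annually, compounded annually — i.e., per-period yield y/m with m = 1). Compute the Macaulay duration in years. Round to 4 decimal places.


Coupon per period c = face * coupon_rate / m = 3.000000
Periods per year m = 1; per-period yield y/m = 0.088000
Number of cashflows N = 7
Cashflows (t years, CF_t, discount factor 1/(1+y/m)^(m*t), PV):
  t = 1.0000: CF_t = 3.000000, DF = 0.919118, PV = 2.757353
  t = 2.0000: CF_t = 3.000000, DF = 0.844777, PV = 2.534332
  t = 3.0000: CF_t = 3.000000, DF = 0.776450, PV = 2.329349
  t = 4.0000: CF_t = 3.000000, DF = 0.713649, PV = 2.140946
  t = 5.0000: CF_t = 3.000000, DF = 0.655927, PV = 1.967781
  t = 6.0000: CF_t = 3.000000, DF = 0.602874, PV = 1.808622
  t = 7.0000: CF_t = 103.000000, DF = 0.554112, PV = 57.073559
Price P = sum_t PV_t = 70.611942
Macaulay numerator sum_t t * PV_t:
  t * PV_t at t = 1.0000: 2.757353
  t * PV_t at t = 2.0000: 5.068663
  t * PV_t at t = 3.0000: 6.988047
  t * PV_t at t = 4.0000: 8.563783
  t * PV_t at t = 5.0000: 9.838905
  t * PV_t at t = 6.0000: 10.851734
  t * PV_t at t = 7.0000: 399.514915
Macaulay duration D = (sum_t t * PV_t) / P = 443.583401 / 70.611942 = 6.281988

Answer: Macaulay duration = 6.2820 years


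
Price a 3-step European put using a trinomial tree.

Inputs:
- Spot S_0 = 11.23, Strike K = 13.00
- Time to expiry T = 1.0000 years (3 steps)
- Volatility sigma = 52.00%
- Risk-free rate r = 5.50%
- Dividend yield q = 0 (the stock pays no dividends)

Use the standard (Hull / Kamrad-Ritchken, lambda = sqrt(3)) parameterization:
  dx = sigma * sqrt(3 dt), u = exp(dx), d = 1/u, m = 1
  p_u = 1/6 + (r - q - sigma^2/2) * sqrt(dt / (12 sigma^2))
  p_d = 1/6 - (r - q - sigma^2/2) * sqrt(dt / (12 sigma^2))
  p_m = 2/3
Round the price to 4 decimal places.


Answer: Price = V(0,0) = 3.0112

Derivation:
dt = T/N = 0.333333; dx = sigma*sqrt(3*dt) = 0.520000
u = exp(dx) = 1.682028; d = 1/u = 0.594521
p_u = 0.140962, p_m = 0.666667, p_d = 0.192372
Discount per step: exp(-r*dt) = 0.981834
Stock lattice S(k, j) with j the centered position index:
  k=0: S(0,+0) = 11.2300
  k=1: S(1,-1) = 6.6765; S(1,+0) = 11.2300; S(1,+1) = 18.8892
  k=2: S(2,-2) = 3.9693; S(2,-1) = 6.6765; S(2,+0) = 11.2300; S(2,+1) = 18.8892; S(2,+2) = 31.7721
  k=3: S(3,-3) = 2.3598; S(3,-2) = 3.9693; S(3,-1) = 6.6765; S(3,+0) = 11.2300; S(3,+1) = 18.8892; S(3,+2) = 31.7721; S(3,+3) = 53.4416
Terminal payoffs V(N, j) = max(K - S_T, 0):
  V(3,-3) = 10.640172; V(3,-2) = 9.030704; V(3,-1) = 6.323534; V(3,+0) = 1.770000; V(3,+1) = 0.000000; V(3,+2) = 0.000000; V(3,+3) = 0.000000
Backward induction: V(k, j) = exp(-r*dt) * [p_u * V(k+1, j+1) + p_m * V(k+1, j) + p_d * V(k+1, j-1)]
  V(2,-2) = exp(-r*dt) * [p_u*6.323534 + p_m*9.030704 + p_d*10.640172] = 8.795967
  V(2,-1) = exp(-r*dt) * [p_u*1.770000 + p_m*6.323534 + p_d*9.030704] = 6.089769
  V(2,+0) = exp(-r*dt) * [p_u*0.000000 + p_m*1.770000 + p_d*6.323534] = 2.352935
  V(2,+1) = exp(-r*dt) * [p_u*0.000000 + p_m*0.000000 + p_d*1.770000] = 0.334312
  V(2,+2) = exp(-r*dt) * [p_u*0.000000 + p_m*0.000000 + p_d*0.000000] = 0.000000
  V(1,-1) = exp(-r*dt) * [p_u*2.352935 + p_m*6.089769 + p_d*8.795967] = 5.973098
  V(1,+0) = exp(-r*dt) * [p_u*0.334312 + p_m*2.352935 + p_d*6.089769] = 2.736614
  V(1,+1) = exp(-r*dt) * [p_u*0.000000 + p_m*0.334312 + p_d*2.352935] = 0.663242
  V(0,+0) = exp(-r*dt) * [p_u*0.663242 + p_m*2.736614 + p_d*5.973098] = 3.011241


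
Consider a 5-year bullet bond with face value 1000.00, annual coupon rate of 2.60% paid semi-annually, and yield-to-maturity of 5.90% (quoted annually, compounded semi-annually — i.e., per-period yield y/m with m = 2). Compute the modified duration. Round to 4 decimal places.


Answer: Modified duration = 4.5588

Derivation:
Coupon per period c = face * coupon_rate / m = 13.000000
Periods per year m = 2; per-period yield y/m = 0.029500
Number of cashflows N = 10
Cashflows (t years, CF_t, discount factor 1/(1+y/m)^(m*t), PV):
  t = 0.5000: CF_t = 13.000000, DF = 0.971345, PV = 12.627489
  t = 1.0000: CF_t = 13.000000, DF = 0.943512, PV = 12.265652
  t = 1.5000: CF_t = 13.000000, DF = 0.916476, PV = 11.914184
  t = 2.0000: CF_t = 13.000000, DF = 0.890214, PV = 11.572787
  t = 2.5000: CF_t = 13.000000, DF = 0.864706, PV = 11.241172
  t = 3.0000: CF_t = 13.000000, DF = 0.839928, PV = 10.919060
  t = 3.5000: CF_t = 13.000000, DF = 0.815860, PV = 10.606178
  t = 4.0000: CF_t = 13.000000, DF = 0.792482, PV = 10.302261
  t = 4.5000: CF_t = 13.000000, DF = 0.769773, PV = 10.007053
  t = 5.0000: CF_t = 1013.000000, DF = 0.747716, PV = 757.435988
Price P = sum_t PV_t = 858.891823
First compute Macaulay numerator sum_t t * PV_t:
  t * PV_t at t = 0.5000: 6.313745
  t * PV_t at t = 1.0000: 12.265652
  t * PV_t at t = 1.5000: 17.871276
  t * PV_t at t = 2.0000: 23.145573
  t * PV_t at t = 2.5000: 28.102930
  t * PV_t at t = 3.0000: 32.757180
  t * PV_t at t = 3.5000: 37.121622
  t * PV_t at t = 4.0000: 41.209044
  t * PV_t at t = 4.5000: 45.031738
  t * PV_t at t = 5.0000: 3787.179940
Macaulay duration D = 4030.998699 / 858.891823 = 4.693255
Modified duration = D / (1 + y/m) = 4.693255 / (1 + 0.029500) = 4.558772


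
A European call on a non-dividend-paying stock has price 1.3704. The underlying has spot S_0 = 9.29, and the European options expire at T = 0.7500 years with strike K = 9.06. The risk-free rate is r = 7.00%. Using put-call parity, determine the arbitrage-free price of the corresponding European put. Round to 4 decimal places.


Answer: Put price = 0.6770

Derivation:
Put-call parity: C - P = S_0 * exp(-qT) - K * exp(-rT).
S_0 * exp(-qT) = 9.2900 * 1.00000000 = 9.29000000
K * exp(-rT) = 9.0600 * 0.94885432 = 8.59662015
P = C - S*exp(-qT) + K*exp(-rT)
P = 1.3704 - 9.29000000 + 8.59662015 = 0.6770


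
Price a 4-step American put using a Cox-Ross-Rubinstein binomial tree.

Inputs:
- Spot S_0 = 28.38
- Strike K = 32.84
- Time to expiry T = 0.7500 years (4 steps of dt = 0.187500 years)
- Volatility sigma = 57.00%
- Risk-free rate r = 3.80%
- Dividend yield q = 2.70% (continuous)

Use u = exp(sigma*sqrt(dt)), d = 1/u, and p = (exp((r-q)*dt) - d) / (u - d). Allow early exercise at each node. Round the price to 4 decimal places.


dt = T/N = 0.187500
u = exp(sigma*sqrt(dt)) = 1.279945; d = 1/u = 0.781283
p = (exp((r-q)*dt) - d) / (u - d) = 0.442747
Discount per step: exp(-r*dt) = 0.992900
Stock lattice S(k, i) with i counting down-moves:
  k=0: S(0,0) = 28.3800
  k=1: S(1,0) = 36.3248; S(1,1) = 22.1728
  k=2: S(2,0) = 46.4938; S(2,1) = 28.3800; S(2,2) = 17.3233
  k=3: S(3,0) = 59.5095; S(3,1) = 36.3248; S(3,2) = 22.1728; S(3,3) = 13.5344
  k=4: S(4,0) = 76.1689; S(4,1) = 46.4938; S(4,2) = 28.3800; S(4,3) = 17.3233; S(4,4) = 10.5742
Terminal payoffs V(N, i) = max(K - S_T, 0):
  V(4,0) = 0.000000; V(4,1) = 0.000000; V(4,2) = 4.460000; V(4,3) = 15.516739; V(4,4) = 22.265814
Backward induction: V(k, i) = exp(-r*dt) * [p * V(k+1, i) + (1-p) * V(k+1, i+1)]; then take max(V_cont, immediate exercise) for American.
  V(3,0) = exp(-r*dt) * [p*0.000000 + (1-p)*0.000000] = 0.000000; exercise = 0.000000; V(3,0) = max -> 0.000000
  V(3,1) = exp(-r*dt) * [p*0.000000 + (1-p)*4.460000] = 2.467702; exercise = 0.000000; V(3,1) = max -> 2.467702
  V(3,2) = exp(-r*dt) * [p*4.460000 + (1-p)*15.516739] = 10.545988; exercise = 10.667175; V(3,2) = max -> 10.667175
  V(3,3) = exp(-r*dt) * [p*15.516739 + (1-p)*22.265814] = 19.140813; exercise = 19.305622; V(3,3) = max -> 19.305622
  V(2,0) = exp(-r*dt) * [p*0.000000 + (1-p)*2.467702] = 1.365370; exercise = 0.000000; V(2,0) = max -> 1.365370
  V(2,1) = exp(-r*dt) * [p*2.467702 + (1-p)*10.667175] = 6.986920; exercise = 4.460000; V(2,1) = max -> 6.986920
  V(2,2) = exp(-r*dt) * [p*10.667175 + (1-p)*19.305622] = 15.371063; exercise = 15.516739; V(2,2) = max -> 15.516739
  V(1,0) = exp(-r*dt) * [p*1.365370 + (1-p)*6.986920] = 4.466059; exercise = 0.000000; V(1,0) = max -> 4.466059
  V(1,1) = exp(-r*dt) * [p*6.986920 + (1-p)*15.516739] = 11.656832; exercise = 10.667175; V(1,1) = max -> 11.656832
  V(0,0) = exp(-r*dt) * [p*4.466059 + (1-p)*11.656832] = 8.412980; exercise = 4.460000; V(0,0) = max -> 8.412980

Answer: Price = V(0,0) = 8.4130


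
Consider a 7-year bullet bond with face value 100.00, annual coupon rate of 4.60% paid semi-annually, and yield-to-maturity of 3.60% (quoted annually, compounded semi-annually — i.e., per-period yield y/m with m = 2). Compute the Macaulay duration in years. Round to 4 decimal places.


Answer: Macaulay duration = 6.0967 years

Derivation:
Coupon per period c = face * coupon_rate / m = 2.300000
Periods per year m = 2; per-period yield y/m = 0.018000
Number of cashflows N = 14
Cashflows (t years, CF_t, discount factor 1/(1+y/m)^(m*t), PV):
  t = 0.5000: CF_t = 2.300000, DF = 0.982318, PV = 2.259332
  t = 1.0000: CF_t = 2.300000, DF = 0.964949, PV = 2.219383
  t = 1.5000: CF_t = 2.300000, DF = 0.947887, PV = 2.180141
  t = 2.0000: CF_t = 2.300000, DF = 0.931127, PV = 2.141592
  t = 2.5000: CF_t = 2.300000, DF = 0.914663, PV = 2.103725
  t = 3.0000: CF_t = 2.300000, DF = 0.898490, PV = 2.066527
  t = 3.5000: CF_t = 2.300000, DF = 0.882603, PV = 2.029988
  t = 4.0000: CF_t = 2.300000, DF = 0.866997, PV = 1.994094
  t = 4.5000: CF_t = 2.300000, DF = 0.851667, PV = 1.958835
  t = 5.0000: CF_t = 2.300000, DF = 0.836608, PV = 1.924199
  t = 5.5000: CF_t = 2.300000, DF = 0.821816, PV = 1.890176
  t = 6.0000: CF_t = 2.300000, DF = 0.807285, PV = 1.856755
  t = 6.5000: CF_t = 2.300000, DF = 0.793010, PV = 1.823924
  t = 7.0000: CF_t = 102.300000, DF = 0.778989, PV = 79.690535
Price P = sum_t PV_t = 106.139205
Macaulay numerator sum_t t * PV_t:
  t * PV_t at t = 0.5000: 1.129666
  t * PV_t at t = 1.0000: 2.219383
  t * PV_t at t = 1.5000: 3.270211
  t * PV_t at t = 2.0000: 4.283184
  t * PV_t at t = 2.5000: 5.259312
  t * PV_t at t = 3.0000: 6.199582
  t * PV_t at t = 3.5000: 7.104957
  t * PV_t at t = 4.0000: 7.976376
  t * PV_t at t = 4.5000: 8.814757
  t * PV_t at t = 5.0000: 9.620997
  t * PV_t at t = 5.5000: 10.395969
  t * PV_t at t = 6.0000: 11.140527
  t * PV_t at t = 6.5000: 11.855506
  t * PV_t at t = 7.0000: 557.833744
Macaulay duration D = (sum_t t * PV_t) / P = 647.104170 / 106.139205 = 6.096750


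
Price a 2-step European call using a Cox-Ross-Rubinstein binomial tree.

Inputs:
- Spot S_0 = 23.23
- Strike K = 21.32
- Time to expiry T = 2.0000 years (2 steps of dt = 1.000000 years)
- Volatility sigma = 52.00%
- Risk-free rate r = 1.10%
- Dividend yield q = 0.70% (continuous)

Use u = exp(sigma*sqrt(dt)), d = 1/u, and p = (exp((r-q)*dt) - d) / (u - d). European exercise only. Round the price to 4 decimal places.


dt = T/N = 1.000000
u = exp(sigma*sqrt(dt)) = 1.682028; d = 1/u = 0.594521
p = (exp((r-q)*dt) - d) / (u - d) = 0.376538
Discount per step: exp(-r*dt) = 0.989060
Stock lattice S(k, i) with i counting down-moves:
  k=0: S(0,0) = 23.2300
  k=1: S(1,0) = 39.0735; S(1,1) = 13.8107
  k=2: S(2,0) = 65.7227; S(2,1) = 23.2300; S(2,2) = 8.2108
Terminal payoffs V(N, i) = max(S_T - K, 0):
  V(2,0) = 44.402711; V(2,1) = 1.910000; V(2,2) = 0.000000
Backward induction: V(k, i) = exp(-r*dt) * [p * V(k+1, i) + (1-p) * V(k+1, i+1)].
  V(1,0) = exp(-r*dt) * [p*44.402711 + (1-p)*1.910000] = 17.714178
  V(1,1) = exp(-r*dt) * [p*1.910000 + (1-p)*0.000000] = 0.711319
  V(0,0) = exp(-r*dt) * [p*17.714178 + (1-p)*0.711319] = 7.035717

Answer: Price = V(0,0) = 7.0357


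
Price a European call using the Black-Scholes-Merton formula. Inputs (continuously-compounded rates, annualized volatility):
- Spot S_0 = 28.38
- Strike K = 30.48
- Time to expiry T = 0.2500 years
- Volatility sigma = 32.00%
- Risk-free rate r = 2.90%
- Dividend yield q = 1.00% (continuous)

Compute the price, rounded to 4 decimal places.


Answer: Price = 1.0511

Derivation:
d1 = (ln(S/K) + (r - q + 0.5*sigma^2) * T) / (sigma * sqrt(T)) = -0.33647537
d2 = d1 - sigma * sqrt(T) = -0.49647537
exp(-rT) = 0.99277622; exp(-qT) = 0.99750312
C = S_0 * exp(-qT) * N(d1) - K * exp(-rT) * N(d2)
N(d1) = 0.36825621; N(d2) = 0.30977953
C = 28.3800 * 0.99750312 * 0.36825621 - 30.4800 * 0.99277622 * 0.30977953 = 1.0511


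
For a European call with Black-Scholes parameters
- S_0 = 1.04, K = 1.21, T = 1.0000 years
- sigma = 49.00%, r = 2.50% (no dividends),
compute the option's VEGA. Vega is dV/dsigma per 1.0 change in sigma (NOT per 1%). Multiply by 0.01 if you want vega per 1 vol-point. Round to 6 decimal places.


Answer: Vega = 0.414865

Derivation:
d1 = -0.0129584622; d2 = -0.5029584622
phi(d1) = 0.3989087863; exp(-qT) = 1.0000000000; exp(-rT) = 0.9753099120
Vega = S * exp(-qT) * phi(d1) * sqrt(T) = 1.0400 * 1.0000000000 * 0.3989087863 * 1.0000000000 = 0.414865


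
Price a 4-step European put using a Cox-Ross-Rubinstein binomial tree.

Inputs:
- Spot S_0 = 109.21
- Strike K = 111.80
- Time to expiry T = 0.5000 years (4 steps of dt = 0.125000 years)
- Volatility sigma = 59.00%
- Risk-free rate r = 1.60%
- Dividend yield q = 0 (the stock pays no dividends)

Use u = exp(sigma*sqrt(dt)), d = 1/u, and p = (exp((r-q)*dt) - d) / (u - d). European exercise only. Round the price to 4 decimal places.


Answer: Price = V(0,0) = 18.4023

Derivation:
dt = T/N = 0.125000
u = exp(sigma*sqrt(dt)) = 1.231948; d = 1/u = 0.811723
p = (exp((r-q)*dt) - d) / (u - d) = 0.452803
Discount per step: exp(-r*dt) = 0.998002
Stock lattice S(k, i) with i counting down-moves:
  k=0: S(0,0) = 109.2100
  k=1: S(1,0) = 134.5410; S(1,1) = 88.6482
  k=2: S(2,0) = 165.7475; S(2,1) = 109.2100; S(2,2) = 71.9578
  k=3: S(3,0) = 204.1923; S(3,1) = 134.5410; S(3,2) = 88.6482; S(3,3) = 58.4098
  k=4: S(4,0) = 251.5542; S(4,1) = 165.7475; S(4,2) = 109.2100; S(4,3) = 71.9578; S(4,4) = 47.4125
Terminal payoffs V(N, i) = max(K - S_T, 0):
  V(4,0) = 0.000000; V(4,1) = 0.000000; V(4,2) = 2.590000; V(4,3) = 39.842215; V(4,4) = 64.387466
Backward induction: V(k, i) = exp(-r*dt) * [p * V(k+1, i) + (1-p) * V(k+1, i+1)].
  V(3,0) = exp(-r*dt) * [p*0.000000 + (1-p)*0.000000] = 0.000000
  V(3,1) = exp(-r*dt) * [p*0.000000 + (1-p)*2.590000] = 1.414408
  V(3,2) = exp(-r*dt) * [p*2.590000 + (1-p)*39.842215] = 22.928387
  V(3,3) = exp(-r*dt) * [p*39.842215 + (1-p)*64.387466] = 53.166856
  V(2,0) = exp(-r*dt) * [p*0.000000 + (1-p)*1.414408] = 0.772413
  V(2,1) = exp(-r*dt) * [p*1.414408 + (1-p)*22.928387] = 13.160440
  V(2,2) = exp(-r*dt) * [p*22.928387 + (1-p)*53.166856] = 39.395908
  V(1,0) = exp(-r*dt) * [p*0.772413 + (1-p)*13.160440] = 7.536014
  V(1,1) = exp(-r*dt) * [p*13.160440 + (1-p)*39.395908] = 27.461424
  V(0,0) = exp(-r*dt) * [p*7.536014 + (1-p)*27.461424] = 18.402292


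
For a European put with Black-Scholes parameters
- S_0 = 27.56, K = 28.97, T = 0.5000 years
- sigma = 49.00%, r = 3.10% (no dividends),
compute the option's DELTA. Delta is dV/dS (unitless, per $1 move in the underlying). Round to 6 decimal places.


Answer: Delta = -0.470517

Derivation:
d1 = 0.0739709725; d2 = -0.2725113503
phi(d1) = 0.3978523249; exp(-qT) = 1.0000000000; exp(-rT) = 0.9846195068
N(-d1) = 0.4705167413
Delta = -exp(-qT) * N(-d1) = -1.0000000000 * 0.4705167413 = -0.470517


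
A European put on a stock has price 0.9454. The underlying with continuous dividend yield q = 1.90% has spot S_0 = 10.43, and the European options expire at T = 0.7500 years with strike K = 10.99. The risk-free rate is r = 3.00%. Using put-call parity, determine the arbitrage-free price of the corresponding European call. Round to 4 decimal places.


Answer: Call price = 0.4823

Derivation:
Put-call parity: C - P = S_0 * exp(-qT) - K * exp(-rT).
S_0 * exp(-qT) = 10.4300 * 0.98585105 = 10.28242646
K * exp(-rT) = 10.9900 * 0.97775124 = 10.74548610
C = P + S*exp(-qT) - K*exp(-rT)
C = 0.9454 + 10.28242646 - 10.74548610 = 0.4823


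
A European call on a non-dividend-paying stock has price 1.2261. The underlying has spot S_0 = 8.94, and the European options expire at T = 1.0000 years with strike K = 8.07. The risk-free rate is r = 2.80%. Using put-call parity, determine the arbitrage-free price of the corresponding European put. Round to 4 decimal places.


Put-call parity: C - P = S_0 * exp(-qT) - K * exp(-rT).
S_0 * exp(-qT) = 8.9400 * 1.00000000 = 8.94000000
K * exp(-rT) = 8.0700 * 0.97238837 = 7.84717412
P = C - S*exp(-qT) + K*exp(-rT)
P = 1.2261 - 8.94000000 + 7.84717412 = 0.1333

Answer: Put price = 0.1333


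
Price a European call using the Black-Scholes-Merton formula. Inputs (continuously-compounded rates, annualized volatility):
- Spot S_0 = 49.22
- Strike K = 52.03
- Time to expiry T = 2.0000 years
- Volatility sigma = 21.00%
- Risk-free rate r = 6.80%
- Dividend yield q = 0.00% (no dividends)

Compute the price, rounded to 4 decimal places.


d1 = (ln(S/K) + (r - q + 0.5*sigma^2) * T) / (sigma * sqrt(T)) = 0.41948123
d2 = d1 - sigma * sqrt(T) = 0.12249638
exp(-rT) = 0.87284263; exp(-qT) = 1.00000000
C = S_0 * exp(-qT) * N(d1) - K * exp(-rT) * N(d2)
N(d1) = 0.66256777; N(d2) = 0.54874704
C = 49.2200 * 1.00000000 * 0.66256777 - 52.0300 * 0.87284263 * 0.54874704 = 7.6908

Answer: Price = 7.6908


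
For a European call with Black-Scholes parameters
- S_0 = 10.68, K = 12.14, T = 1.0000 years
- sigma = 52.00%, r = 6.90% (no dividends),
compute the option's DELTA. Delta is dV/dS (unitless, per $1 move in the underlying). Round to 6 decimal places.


d1 = 0.1462827844; d2 = -0.3737172156
phi(d1) = 0.3946966200; exp(-qT) = 1.0000000000; exp(-rT) = 0.9333266801
N(d1) = 0.5581509221
Delta = exp(-qT) * N(d1) = 1.0000000000 * 0.5581509221 = 0.558151

Answer: Delta = 0.558151


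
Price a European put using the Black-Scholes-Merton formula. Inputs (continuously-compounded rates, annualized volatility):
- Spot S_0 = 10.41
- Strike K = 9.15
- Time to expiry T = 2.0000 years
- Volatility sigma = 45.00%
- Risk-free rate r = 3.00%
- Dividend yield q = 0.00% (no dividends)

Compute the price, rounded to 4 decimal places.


d1 = (ln(S/K) + (r - q + 0.5*sigma^2) * T) / (sigma * sqrt(T)) = 0.61520333
d2 = d1 - sigma * sqrt(T) = -0.02119277
exp(-rT) = 0.94176453; exp(-qT) = 1.00000000
P = K * exp(-rT) * N(-d2) - S_0 * exp(-qT) * N(-d1)
N(-d1) = 0.26921022; N(-d2) = 0.50845406
P = 9.1500 * 0.94176453 * 0.50845406 - 10.4100 * 1.00000000 * 0.26921022 = 1.5789

Answer: Price = 1.5789


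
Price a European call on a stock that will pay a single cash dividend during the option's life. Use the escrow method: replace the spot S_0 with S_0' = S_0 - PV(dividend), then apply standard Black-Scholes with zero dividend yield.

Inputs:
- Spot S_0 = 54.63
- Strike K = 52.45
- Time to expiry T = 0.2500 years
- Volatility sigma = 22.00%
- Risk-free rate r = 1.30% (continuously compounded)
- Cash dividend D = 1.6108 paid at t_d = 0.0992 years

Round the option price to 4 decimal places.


PV(D) = D * exp(-r * t_d) = 1.6108 * 0.99871123 = 1.60872405
S_0' = S_0 - PV(D) = 54.6300 - 1.60872405 = 53.02127595
d1 = (ln(S_0'/K) + (r + sigma^2/2)*T) / (sigma*sqrt(T)) = 0.18302665
d2 = d1 - sigma*sqrt(T) = 0.07302665
exp(-rT) = 0.99675528
N(d1) = 0.57261144; N(d2) = 0.52910754
C = S_0' * N(d1) - K * exp(-rT) * N(d2) = 53.02127595 * 0.57261144 - 52.4500 * 0.99675528 * 0.52910754 = 2.6989

Answer: Price = 2.6989


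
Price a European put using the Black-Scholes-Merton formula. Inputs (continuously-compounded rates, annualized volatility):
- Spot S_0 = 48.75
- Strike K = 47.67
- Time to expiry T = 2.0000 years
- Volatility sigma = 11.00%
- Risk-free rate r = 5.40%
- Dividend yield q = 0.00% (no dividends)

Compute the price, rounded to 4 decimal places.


d1 = (ln(S/K) + (r - q + 0.5*sigma^2) * T) / (sigma * sqrt(T)) = 0.91604352
d2 = d1 - sigma * sqrt(T) = 0.76048003
exp(-rT) = 0.89762760; exp(-qT) = 1.00000000
P = K * exp(-rT) * N(-d2) - S_0 * exp(-qT) * N(-d1)
N(-d1) = 0.17982204; N(-d2) = 0.22348385
P = 47.6700 * 0.89762760 * 0.22348385 - 48.7500 * 1.00000000 * 0.17982204 = 0.7965

Answer: Price = 0.7965


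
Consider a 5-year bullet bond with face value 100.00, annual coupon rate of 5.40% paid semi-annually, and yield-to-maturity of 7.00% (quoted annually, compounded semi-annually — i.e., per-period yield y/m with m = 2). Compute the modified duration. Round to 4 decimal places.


Coupon per period c = face * coupon_rate / m = 2.700000
Periods per year m = 2; per-period yield y/m = 0.035000
Number of cashflows N = 10
Cashflows (t years, CF_t, discount factor 1/(1+y/m)^(m*t), PV):
  t = 0.5000: CF_t = 2.700000, DF = 0.966184, PV = 2.608696
  t = 1.0000: CF_t = 2.700000, DF = 0.933511, PV = 2.520479
  t = 1.5000: CF_t = 2.700000, DF = 0.901943, PV = 2.435245
  t = 2.0000: CF_t = 2.700000, DF = 0.871442, PV = 2.352894
  t = 2.5000: CF_t = 2.700000, DF = 0.841973, PV = 2.273328
  t = 3.0000: CF_t = 2.700000, DF = 0.813501, PV = 2.196452
  t = 3.5000: CF_t = 2.700000, DF = 0.785991, PV = 2.122176
  t = 4.0000: CF_t = 2.700000, DF = 0.759412, PV = 2.050411
  t = 4.5000: CF_t = 2.700000, DF = 0.733731, PV = 1.981074
  t = 5.0000: CF_t = 102.700000, DF = 0.708919, PV = 72.805962
Price P = sum_t PV_t = 93.346716
First compute Macaulay numerator sum_t t * PV_t:
  t * PV_t at t = 0.5000: 1.304348
  t * PV_t at t = 1.0000: 2.520479
  t * PV_t at t = 1.5000: 3.652868
  t * PV_t at t = 2.0000: 4.705788
  t * PV_t at t = 2.5000: 5.683319
  t * PV_t at t = 3.0000: 6.589355
  t * PV_t at t = 3.5000: 7.427615
  t * PV_t at t = 4.0000: 8.201645
  t * PV_t at t = 4.5000: 8.914831
  t * PV_t at t = 5.0000: 364.029811
Macaulay duration D = 413.030058 / 93.346716 = 4.424688
Modified duration = D / (1 + y/m) = 4.424688 / (1 + 0.035000) = 4.275061

Answer: Modified duration = 4.2751


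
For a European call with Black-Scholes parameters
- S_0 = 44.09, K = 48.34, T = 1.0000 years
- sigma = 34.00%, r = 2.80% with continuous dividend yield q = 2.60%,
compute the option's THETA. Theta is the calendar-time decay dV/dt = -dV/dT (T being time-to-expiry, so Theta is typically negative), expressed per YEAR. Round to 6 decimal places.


Answer: Theta = -2.820879

Derivation:
d1 = -0.0947834585; d2 = -0.4347834585
phi(d1) = 0.3971542697; exp(-qT) = 0.9743350896; exp(-rT) = 0.9723883668
Theta = -S*exp(-qT)*phi(d1)*sigma/(2*sqrt(T)) - r*K*exp(-rT)*N(d2) + q*S*exp(-qT)*N(d1)
N(d1) = 0.4622434129; N(d2) = 0.3318598064; sqrt(T) = 1.0000000000
Term 1 = -44.0900 * 0.9743350896 * 0.3971542697 * 0.3400 / (2 * 1.0000000000) = -2.9003913388
Term 2 = -0.0280 * 48.3400 * 0.9723883668 * 0.3318598064 = -0.4367763225
Term 3 = 0.0260 * 44.0900 * 0.9743350896 * 0.4622434129 = 0.5162885830
Theta = -2.9003913388 + (-0.4367763225) + (0.5162885830) = -2.820879


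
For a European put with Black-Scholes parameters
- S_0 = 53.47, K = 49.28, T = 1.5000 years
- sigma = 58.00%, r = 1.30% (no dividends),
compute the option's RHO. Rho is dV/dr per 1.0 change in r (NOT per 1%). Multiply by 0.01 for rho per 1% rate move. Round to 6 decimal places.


Answer: Rho = -42.355754

Derivation:
d1 = 0.4975032337; d2 = -0.2128487917
phi(d1) = 0.3525040149; exp(-qT) = 1.0000000000; exp(-rT) = 0.9806888952
N(-d2) = 0.5842775473
Rho = -K*T*exp(-rT)*N(-d2) = -49.2800 * 1.5000 * 0.9806888952 * 0.5842775473 = -42.355754


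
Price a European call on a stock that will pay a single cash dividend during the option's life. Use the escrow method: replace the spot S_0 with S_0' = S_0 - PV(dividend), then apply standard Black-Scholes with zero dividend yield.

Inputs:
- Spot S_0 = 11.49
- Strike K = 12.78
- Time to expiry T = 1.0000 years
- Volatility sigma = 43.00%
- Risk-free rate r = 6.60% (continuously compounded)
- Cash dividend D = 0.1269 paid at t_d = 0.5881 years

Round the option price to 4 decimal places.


Answer: Price = 1.7018

Derivation:
PV(D) = D * exp(-r * t_d) = 0.1269 * 0.96192903 = 0.12206879
S_0' = S_0 - PV(D) = 11.4900 - 0.12206879 = 11.36793121
d1 = (ln(S_0'/K) + (r + sigma^2/2)*T) / (sigma*sqrt(T)) = 0.09619742
d2 = d1 - sigma*sqrt(T) = -0.33380258
exp(-rT) = 0.93613086
N(d1) = 0.53831811; N(d2) = 0.36926427
C = S_0' * N(d1) - K * exp(-rT) * N(d2) = 11.36793121 * 0.53831811 - 12.7800 * 0.93613086 * 0.36926427 = 1.7018


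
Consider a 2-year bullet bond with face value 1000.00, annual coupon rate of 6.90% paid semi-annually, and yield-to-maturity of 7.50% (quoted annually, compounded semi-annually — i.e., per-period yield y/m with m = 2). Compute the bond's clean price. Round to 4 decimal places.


Coupon per period c = face * coupon_rate / m = 34.500000
Periods per year m = 2; per-period yield y/m = 0.037500
Number of cashflows N = 4
Cashflows (t years, CF_t, discount factor 1/(1+y/m)^(m*t), PV):
  t = 0.5000: CF_t = 34.500000, DF = 0.963855, PV = 33.253012
  t = 1.0000: CF_t = 34.500000, DF = 0.929017, PV = 32.051096
  t = 1.5000: CF_t = 34.500000, DF = 0.895438, PV = 30.892623
  t = 2.0000: CF_t = 1034.500000, DF = 0.863073, PV = 892.849117
Price P = sum_t PV_t = 989.045848

Answer: Price = 989.0458


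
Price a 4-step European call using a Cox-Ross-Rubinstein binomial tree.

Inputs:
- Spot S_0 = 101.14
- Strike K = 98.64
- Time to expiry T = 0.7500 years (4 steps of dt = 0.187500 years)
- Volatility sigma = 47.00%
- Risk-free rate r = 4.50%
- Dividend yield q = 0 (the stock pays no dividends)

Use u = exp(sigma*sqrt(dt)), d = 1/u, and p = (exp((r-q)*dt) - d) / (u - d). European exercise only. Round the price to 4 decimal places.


dt = T/N = 0.187500
u = exp(sigma*sqrt(dt)) = 1.225705; d = 1/u = 0.815857
p = (exp((r-q)*dt) - d) / (u - d) = 0.469970
Discount per step: exp(-r*dt) = 0.991598
Stock lattice S(k, i) with i counting down-moves:
  k=0: S(0,0) = 101.1400
  k=1: S(1,0) = 123.9678; S(1,1) = 82.5158
  k=2: S(2,0) = 151.9479; S(2,1) = 101.1400; S(2,2) = 67.3211
  k=3: S(3,0) = 186.2432; S(3,1) = 123.9678; S(3,2) = 82.5158; S(3,3) = 54.9244
  k=4: S(4,0) = 228.2792; S(4,1) = 151.9479; S(4,2) = 101.1400; S(4,3) = 67.3211; S(4,4) = 44.8105
Terminal payoffs V(N, i) = max(S_T - K, 0):
  V(4,0) = 129.639231; V(4,1) = 53.307890; V(4,2) = 2.500000; V(4,3) = 0.000000; V(4,4) = 0.000000
Backward induction: V(k, i) = exp(-r*dt) * [p * V(k+1, i) + (1-p) * V(k+1, i+1)].
  V(3,0) = exp(-r*dt) * [p*129.639231 + (1-p)*53.307890] = 88.432022
  V(3,1) = exp(-r*dt) * [p*53.307890 + (1-p)*2.500000] = 26.156550
  V(3,2) = exp(-r*dt) * [p*2.500000 + (1-p)*0.000000] = 1.165053
  V(3,3) = exp(-r*dt) * [p*0.000000 + (1-p)*0.000000] = 0.000000
  V(2,0) = exp(-r*dt) * [p*88.432022 + (1-p)*26.156550] = 54.958474
  V(2,1) = exp(-r*dt) * [p*26.156550 + (1-p)*1.165053] = 12.801832
  V(2,2) = exp(-r*dt) * [p*1.165053 + (1-p)*0.000000] = 0.542939
  V(1,0) = exp(-r*dt) * [p*54.958474 + (1-p)*12.801832] = 32.340161
  V(1,1) = exp(-r*dt) * [p*12.801832 + (1-p)*0.542939] = 6.251282
  V(0,0) = exp(-r*dt) * [p*32.340161 + (1-p)*6.251282] = 18.356730

Answer: Price = V(0,0) = 18.3567


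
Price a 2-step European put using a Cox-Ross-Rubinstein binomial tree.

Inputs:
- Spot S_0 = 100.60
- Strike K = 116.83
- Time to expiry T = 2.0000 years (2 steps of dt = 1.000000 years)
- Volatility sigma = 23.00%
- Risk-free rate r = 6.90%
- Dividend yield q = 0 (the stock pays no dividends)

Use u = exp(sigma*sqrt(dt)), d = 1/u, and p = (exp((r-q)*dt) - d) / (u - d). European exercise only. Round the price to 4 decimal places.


dt = T/N = 1.000000
u = exp(sigma*sqrt(dt)) = 1.258600; d = 1/u = 0.794534
p = (exp((r-q)*dt) - d) / (u - d) = 0.596687
Discount per step: exp(-r*dt) = 0.933327
Stock lattice S(k, i) with i counting down-moves:
  k=0: S(0,0) = 100.6000
  k=1: S(1,0) = 126.6152; S(1,1) = 79.9301
  k=2: S(2,0) = 159.3578; S(2,1) = 100.6000; S(2,2) = 63.5071
Terminal payoffs V(N, i) = max(K - S_T, 0):
  V(2,0) = 0.000000; V(2,1) = 16.230000; V(2,2) = 53.322865
Backward induction: V(k, i) = exp(-r*dt) * [p * V(k+1, i) + (1-p) * V(k+1, i+1)].
  V(1,0) = exp(-r*dt) * [p*0.000000 + (1-p)*16.230000] = 6.109335
  V(1,1) = exp(-r*dt) * [p*16.230000 + (1-p)*53.322865] = 29.110476
  V(0,0) = exp(-r*dt) * [p*6.109335 + (1-p)*29.110476] = 14.360149

Answer: Price = V(0,0) = 14.3601


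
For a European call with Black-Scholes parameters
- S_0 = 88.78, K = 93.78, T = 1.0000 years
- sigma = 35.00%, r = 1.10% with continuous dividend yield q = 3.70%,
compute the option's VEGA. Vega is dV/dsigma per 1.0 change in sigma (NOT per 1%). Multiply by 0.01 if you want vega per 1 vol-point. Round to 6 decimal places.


d1 = -0.0558291836; d2 = -0.4058291836
phi(d1) = 0.3983210335; exp(-qT) = 0.9636761353; exp(-rT) = 0.9890602788
Vega = S * exp(-qT) * phi(d1) * sqrt(T) = 88.7800 * 0.9636761353 * 0.3983210335 * 1.0000000000 = 34.078423

Answer: Vega = 34.078423


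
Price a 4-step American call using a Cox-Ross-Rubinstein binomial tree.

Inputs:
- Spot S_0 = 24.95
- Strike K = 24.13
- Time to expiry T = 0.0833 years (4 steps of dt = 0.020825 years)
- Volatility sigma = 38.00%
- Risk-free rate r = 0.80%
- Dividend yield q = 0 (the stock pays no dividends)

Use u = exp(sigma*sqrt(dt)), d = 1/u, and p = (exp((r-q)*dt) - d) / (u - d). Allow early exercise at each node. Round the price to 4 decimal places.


dt = T/N = 0.020825
u = exp(sigma*sqrt(dt)) = 1.056369; d = 1/u = 0.946639
p = (exp((r-q)*dt) - d) / (u - d) = 0.487813
Discount per step: exp(-r*dt) = 0.999833
Stock lattice S(k, i) with i counting down-moves:
  k=0: S(0,0) = 24.9500
  k=1: S(1,0) = 26.3564; S(1,1) = 23.6186
  k=2: S(2,0) = 27.8421; S(2,1) = 24.9500; S(2,2) = 22.3583
  k=3: S(3,0) = 29.4115; S(3,1) = 26.3564; S(3,2) = 23.6186; S(3,3) = 21.1653
  k=4: S(4,0) = 31.0694; S(4,1) = 27.8421; S(4,2) = 24.9500; S(4,3) = 22.3583; S(4,4) = 20.0359
Terminal payoffs V(N, i) = max(S_T - K, 0):
  V(4,0) = 6.939388; V(4,1) = 3.712077; V(4,2) = 0.820000; V(4,3) = 0.000000; V(4,4) = 0.000000
Backward induction: V(k, i) = exp(-r*dt) * [p * V(k+1, i) + (1-p) * V(k+1, i+1)]; then take max(V_cont, immediate exercise) for American.
  V(3,0) = exp(-r*dt) * [p*6.939388 + (1-p)*3.712077] = 5.285519; exercise = 5.281499; V(3,0) = max -> 5.285519
  V(3,1) = exp(-r*dt) * [p*3.712077 + (1-p)*0.820000] = 2.230420; exercise = 2.226400; V(3,1) = max -> 2.230420
  V(3,2) = exp(-r*dt) * [p*0.820000 + (1-p)*0.000000] = 0.399940; exercise = 0.000000; V(3,2) = max -> 0.399940
  V(3,3) = exp(-r*dt) * [p*0.000000 + (1-p)*0.000000] = 0.000000; exercise = 0.000000; V(3,3) = max -> 0.000000
  V(2,0) = exp(-r*dt) * [p*5.285519 + (1-p)*2.230420] = 3.720116; exercise = 3.712077; V(2,0) = max -> 3.720116
  V(2,1) = exp(-r*dt) * [p*2.230420 + (1-p)*0.399940] = 1.292655; exercise = 0.820000; V(2,1) = max -> 1.292655
  V(2,2) = exp(-r*dt) * [p*0.399940 + (1-p)*0.000000] = 0.195063; exercise = 0.000000; V(2,2) = max -> 0.195063
  V(1,0) = exp(-r*dt) * [p*3.720116 + (1-p)*1.292655] = 2.476388; exercise = 2.226400; V(1,0) = max -> 2.476388
  V(1,1) = exp(-r*dt) * [p*1.292655 + (1-p)*0.195063] = 0.730361; exercise = 0.000000; V(1,1) = max -> 0.730361
  V(0,0) = exp(-r*dt) * [p*2.476388 + (1-p)*0.730361] = 1.581831; exercise = 0.820000; V(0,0) = max -> 1.581831

Answer: Price = V(0,0) = 1.5818


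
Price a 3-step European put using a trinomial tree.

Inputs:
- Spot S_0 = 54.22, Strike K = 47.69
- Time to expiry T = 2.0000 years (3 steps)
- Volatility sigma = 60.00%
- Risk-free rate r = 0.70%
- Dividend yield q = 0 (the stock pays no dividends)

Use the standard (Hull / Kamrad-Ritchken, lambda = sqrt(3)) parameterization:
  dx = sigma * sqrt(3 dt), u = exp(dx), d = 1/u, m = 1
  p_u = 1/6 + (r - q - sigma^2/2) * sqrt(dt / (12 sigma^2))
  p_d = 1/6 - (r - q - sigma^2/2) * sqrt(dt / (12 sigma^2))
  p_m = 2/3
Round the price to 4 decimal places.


Answer: Price = V(0,0) = 12.5981

Derivation:
dt = T/N = 0.666667; dx = sigma*sqrt(3*dt) = 0.848528
u = exp(dx) = 2.336206; d = 1/u = 0.428044
p_u = 0.098706, p_m = 0.666667, p_d = 0.234627
Discount per step: exp(-r*dt) = 0.995344
Stock lattice S(k, j) with j the centered position index:
  k=0: S(0,+0) = 54.2200
  k=1: S(1,-1) = 23.2086; S(1,+0) = 54.2200; S(1,+1) = 126.6691
  k=2: S(2,-2) = 9.9343; S(2,-1) = 23.2086; S(2,+0) = 54.2200; S(2,+1) = 126.6691; S(2,+2) = 295.9250
  k=3: S(3,-3) = 4.2523; S(3,-2) = 9.9343; S(3,-1) = 23.2086; S(3,+0) = 54.2200; S(3,+1) = 126.6691; S(3,+2) = 295.9250; S(3,+3) = 691.3417
Terminal payoffs V(N, j) = max(K - S_T, 0):
  V(3,-3) = 43.437677; V(3,-2) = 37.755698; V(3,-1) = 24.481428; V(3,+0) = 0.000000; V(3,+1) = 0.000000; V(3,+2) = 0.000000; V(3,+3) = 0.000000
Backward induction: V(k, j) = exp(-r*dt) * [p_u * V(k+1, j+1) + p_m * V(k+1, j) + p_d * V(k+1, j-1)]
  V(2,-2) = exp(-r*dt) * [p_u*24.481428 + p_m*37.755698 + p_d*43.437677] = 37.602709
  V(2,-1) = exp(-r*dt) * [p_u*0.000000 + p_m*24.481428 + p_d*37.755698] = 25.062246
  V(2,+0) = exp(-r*dt) * [p_u*0.000000 + p_m*0.000000 + p_d*24.481428] = 5.717273
  V(2,+1) = exp(-r*dt) * [p_u*0.000000 + p_m*0.000000 + p_d*0.000000] = 0.000000
  V(2,+2) = exp(-r*dt) * [p_u*0.000000 + p_m*0.000000 + p_d*0.000000] = 0.000000
  V(1,-1) = exp(-r*dt) * [p_u*5.717273 + p_m*25.062246 + p_d*37.602709] = 25.973628
  V(1,+0) = exp(-r*dt) * [p_u*0.000000 + p_m*5.717273 + p_d*25.062246] = 9.646684
  V(1,+1) = exp(-r*dt) * [p_u*0.000000 + p_m*0.000000 + p_d*5.717273] = 1.335184
  V(0,+0) = exp(-r*dt) * [p_u*1.335184 + p_m*9.646684 + p_d*25.973628] = 12.598111


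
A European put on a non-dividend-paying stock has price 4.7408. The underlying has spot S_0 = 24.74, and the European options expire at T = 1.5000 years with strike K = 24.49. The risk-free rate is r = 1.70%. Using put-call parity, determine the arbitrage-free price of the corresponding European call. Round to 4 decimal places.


Put-call parity: C - P = S_0 * exp(-qT) - K * exp(-rT).
S_0 * exp(-qT) = 24.7400 * 1.00000000 = 24.74000000
K * exp(-rT) = 24.4900 * 0.97482238 = 23.87340006
C = P + S*exp(-qT) - K*exp(-rT)
C = 4.7408 + 24.74000000 - 23.87340006 = 5.6074

Answer: Call price = 5.6074


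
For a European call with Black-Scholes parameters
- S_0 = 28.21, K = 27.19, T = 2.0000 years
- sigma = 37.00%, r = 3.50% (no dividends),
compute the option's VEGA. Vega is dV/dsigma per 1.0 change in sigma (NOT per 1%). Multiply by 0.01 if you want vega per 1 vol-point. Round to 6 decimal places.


d1 = 0.4657870346; d2 = -0.0574719835
phi(d1) = 0.3579301891; exp(-qT) = 1.0000000000; exp(-rT) = 0.9323938199
Vega = S * exp(-qT) * phi(d1) * sqrt(T) = 28.2100 * 1.0000000000 * 0.3579301891 * 1.4142135624 = 14.279612

Answer: Vega = 14.279612


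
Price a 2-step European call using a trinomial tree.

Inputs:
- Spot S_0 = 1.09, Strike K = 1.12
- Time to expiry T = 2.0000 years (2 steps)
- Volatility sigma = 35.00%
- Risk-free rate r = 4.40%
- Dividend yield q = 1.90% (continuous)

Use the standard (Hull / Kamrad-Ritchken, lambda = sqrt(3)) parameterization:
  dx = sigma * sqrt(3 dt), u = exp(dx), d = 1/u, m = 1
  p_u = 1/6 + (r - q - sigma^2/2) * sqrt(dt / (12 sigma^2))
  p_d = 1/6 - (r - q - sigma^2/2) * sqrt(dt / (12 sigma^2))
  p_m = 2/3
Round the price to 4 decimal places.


dt = T/N = 1.000000; dx = sigma*sqrt(3*dt) = 0.606218
u = exp(dx) = 1.833484; d = 1/u = 0.545410
p_u = 0.136768, p_m = 0.666667, p_d = 0.196565
Discount per step: exp(-r*dt) = 0.956954
Stock lattice S(k, j) with j the centered position index:
  k=0: S(0,+0) = 1.0900
  k=1: S(1,-1) = 0.5945; S(1,+0) = 1.0900; S(1,+1) = 1.9985
  k=2: S(2,-2) = 0.3242; S(2,-1) = 0.5945; S(2,+0) = 1.0900; S(2,+1) = 1.9985; S(2,+2) = 3.6642
Terminal payoffs V(N, j) = max(S_T - K, 0):
  V(2,-2) = 0.000000; V(2,-1) = 0.000000; V(2,+0) = 0.000000; V(2,+1) = 0.878497; V(2,+2) = 2.544212
Backward induction: V(k, j) = exp(-r*dt) * [p_u * V(k+1, j+1) + p_m * V(k+1, j) + p_d * V(k+1, j-1)]
  V(1,-1) = exp(-r*dt) * [p_u*0.000000 + p_m*0.000000 + p_d*0.000000] = 0.000000
  V(1,+0) = exp(-r*dt) * [p_u*0.878497 + p_m*0.000000 + p_d*0.000000] = 0.114978
  V(1,+1) = exp(-r*dt) * [p_u*2.544212 + p_m*0.878497 + p_d*0.000000] = 0.893443
  V(0,+0) = exp(-r*dt) * [p_u*0.893443 + p_m*0.114978 + p_d*0.000000] = 0.190287

Answer: Price = V(0,0) = 0.1903
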